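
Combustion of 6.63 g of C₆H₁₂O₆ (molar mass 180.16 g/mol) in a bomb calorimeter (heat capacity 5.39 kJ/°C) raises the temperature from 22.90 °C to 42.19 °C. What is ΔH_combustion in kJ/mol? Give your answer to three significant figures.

ΔH = -2830 kJ/mol

ΔT = 42.19 − 22.90 = 19.29 °C
q_cal = C_cal × ΔT = 5.39 × 19.29 = 103.9731 kJ
n = 6.63 / 180.16 = 0.03680 mol
q_rxn = −q_cal = -103.9731 kJ
ΔH = -103.9731 / 0.03680 = -2825 kJ/mol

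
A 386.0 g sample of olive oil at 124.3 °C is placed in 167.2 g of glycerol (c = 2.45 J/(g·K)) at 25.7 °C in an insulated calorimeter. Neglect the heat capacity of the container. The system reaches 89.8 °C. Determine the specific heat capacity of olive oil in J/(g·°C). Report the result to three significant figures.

c = 1.97 J/(g·°C)

q_gained = (167.2 × 2.45) × (89.8 − 25.7) = 26260 J
q_lost = 386.0 × c × (124.3 − 89.8) = 13317 c
Set equal: c = 26260 / 13317 = 1.97 J/(g·°C)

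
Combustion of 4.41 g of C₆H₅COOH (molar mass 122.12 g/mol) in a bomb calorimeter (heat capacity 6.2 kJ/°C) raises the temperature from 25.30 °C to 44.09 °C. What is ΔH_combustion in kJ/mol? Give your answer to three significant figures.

ΔH = -3230 kJ/mol

ΔT = 44.09 − 25.30 = 18.79 °C
q_cal = C_cal × ΔT = 6.2 × 18.79 = 116.498 kJ
n = 4.41 / 122.12 = 0.03611 mol
q_rxn = −q_cal = -116.498 kJ
ΔH = -116.498 / 0.03611 = -3226 kJ/mol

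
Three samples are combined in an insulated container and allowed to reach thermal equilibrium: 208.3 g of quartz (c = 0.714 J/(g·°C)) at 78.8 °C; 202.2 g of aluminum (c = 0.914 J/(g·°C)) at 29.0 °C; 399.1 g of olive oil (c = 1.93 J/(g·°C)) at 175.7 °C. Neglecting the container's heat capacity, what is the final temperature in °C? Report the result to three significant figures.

T_f = 138 °C

Σ mᵢcᵢ(T − Tᵢ) = 0  ⇒  T = Σ mᵢcᵢTᵢ / Σ mᵢcᵢ
Σ mᵢcᵢ = 208.3×0.714 + 202.2×0.914 + 399.1×1.93 = 1103.8000
Σ mᵢcᵢTᵢ = 148.7262×78.8 + 184.8108×29.0 + 770.263×175.7 = 152410
T = 152410 / 1103.8000 = 138.1 °C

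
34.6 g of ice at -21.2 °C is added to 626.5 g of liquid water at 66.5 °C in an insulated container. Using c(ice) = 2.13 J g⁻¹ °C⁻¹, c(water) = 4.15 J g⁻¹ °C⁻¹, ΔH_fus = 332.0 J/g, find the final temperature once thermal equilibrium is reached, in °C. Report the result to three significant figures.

T_f = 58.3 °C

Heat to bring ice to 0 °C and melt it: q₁ = 34.6×2.13×21.2 + 34.6×332.0 = 13050 J
Heat the water can supply cooling to 0 °C: 626.5×4.15×66.5 = 172898 J > q₁, so all ice melts.
Energy balance: 626.5×4.15×(66.5 − T) = 13050 + 34.6×4.15×(T − 0)
2599.975(66.5 − T) = 13050 + 143.59 T
172898 − 13050 = 2743.565 T
T = 159848 / 2743.565 = 58.26 °C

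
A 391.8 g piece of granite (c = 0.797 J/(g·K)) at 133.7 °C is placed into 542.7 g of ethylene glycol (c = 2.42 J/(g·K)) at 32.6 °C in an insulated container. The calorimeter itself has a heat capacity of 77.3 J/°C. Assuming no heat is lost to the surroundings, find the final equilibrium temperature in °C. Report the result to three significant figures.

T_f = 51.1 °C

Heat lost by granite = heat gained by ethylene glycol + calorimeter.
(391.8)(0.797)(133.7 − T) = [(542.7)(2.42) + 77.3](T − 32.6)
312.2646 (133.7 − T) = 1390.634 (T − 32.6)
41750 − 312.2646 T = 1390.634 T − 45335
87085 = 1702.8986 T
T = 51.14 °C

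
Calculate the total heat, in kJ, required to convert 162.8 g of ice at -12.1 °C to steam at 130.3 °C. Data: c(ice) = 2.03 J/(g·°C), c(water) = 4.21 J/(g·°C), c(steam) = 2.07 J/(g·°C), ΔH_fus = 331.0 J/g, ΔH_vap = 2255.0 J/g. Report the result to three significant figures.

q = 504 kJ

q1 (heat ice -12.1→0.0 °C): 162.8 × 2.03 × 12.1 = 3999 J
q2 (melt at 0 °C): 162.8 × 331.0 = 53887 J
q3 (heat water 0.0→100.0 °C): 162.8 × 4.21 × 100.0 = 68539 J
q4 (vaporize at 100 °C): 162.8 × 2255.0 = 367114 J
q5 (heat steam 100.0→130.3 °C): 162.8 × 2.07 × 30.3 = 10211 J
Total: 3999 + 53887 + 68539 + 367114 + 10211 = 503750 J = 504 kJ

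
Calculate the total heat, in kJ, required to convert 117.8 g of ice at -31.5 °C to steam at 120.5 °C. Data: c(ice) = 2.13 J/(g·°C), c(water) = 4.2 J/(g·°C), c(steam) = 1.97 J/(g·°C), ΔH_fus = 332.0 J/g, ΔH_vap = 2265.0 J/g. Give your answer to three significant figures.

q1 (heat ice -31.5→0.0 °C): 117.8 × 2.13 × 31.5 = 7904 J
q2 (melt at 0 °C): 117.8 × 332.0 = 39110 J
q3 (heat water 0.0→100.0 °C): 117.8 × 4.2 × 100.0 = 49476 J
q4 (vaporize at 100 °C): 117.8 × 2265.0 = 266817 J
q5 (heat steam 100.0→120.5 °C): 117.8 × 1.97 × 20.5 = 4757 J
Total: 7904 + 39110 + 49476 + 266817 + 4757 = 368064 J = 368 kJ

q = 368 kJ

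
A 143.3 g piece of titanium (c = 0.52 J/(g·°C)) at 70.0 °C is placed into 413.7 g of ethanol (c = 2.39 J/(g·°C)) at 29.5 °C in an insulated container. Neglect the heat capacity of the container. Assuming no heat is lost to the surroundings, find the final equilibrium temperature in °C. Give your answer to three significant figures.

Heat lost by titanium = heat gained by ethanol.
(143.3)(0.52)(70.0 − T) = (413.7)(2.39)(T − 29.5)
74.516 (70.0 − T) = 988.743 (T − 29.5)
5216.1 − 74.516 T = 988.743 T − 29168
34384.1 = 1063.259 T
T = 32.34 °C

T_f = 32.3 °C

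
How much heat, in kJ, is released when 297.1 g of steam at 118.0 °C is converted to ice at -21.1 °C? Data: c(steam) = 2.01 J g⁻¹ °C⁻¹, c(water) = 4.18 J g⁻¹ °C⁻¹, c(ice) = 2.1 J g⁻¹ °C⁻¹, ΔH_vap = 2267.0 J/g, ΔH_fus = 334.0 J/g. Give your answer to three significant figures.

q = 921 kJ

q1 (cool steam 118.0→100 °C): 297.1 × 2.01 × 18.0 = 10749 J
q2 (condense at 100 °C): 297.1 × 2267.0 = 673526 J
q3 (cool water 100→0 °C): 297.1 × 4.18 × 100.0 = 124188 J
q4 (freeze at 0 °C): 297.1 × 334.0 = 99231 J
q5 (cool ice 0→-21.1 °C): 297.1 × 2.1 × 21.1 = 13165 J
Total: 10749 + 673526 + 124188 + 99231 + 13165 = 920859 J = 921 kJ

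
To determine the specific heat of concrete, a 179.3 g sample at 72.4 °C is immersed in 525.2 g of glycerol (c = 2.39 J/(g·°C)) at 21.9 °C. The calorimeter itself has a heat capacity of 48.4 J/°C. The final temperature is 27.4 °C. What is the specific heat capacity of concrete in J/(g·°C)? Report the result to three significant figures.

q_gained = (525.2 × 2.39 + 48.4) × (27.4 − 21.9) = 7170 J
q_lost = 179.3 × c × (72.4 − 27.4) = 8068.5 c
Set equal: c = 7170 / 8068.5 = 0.889 J/(g·°C)

c = 0.889 J/(g·°C)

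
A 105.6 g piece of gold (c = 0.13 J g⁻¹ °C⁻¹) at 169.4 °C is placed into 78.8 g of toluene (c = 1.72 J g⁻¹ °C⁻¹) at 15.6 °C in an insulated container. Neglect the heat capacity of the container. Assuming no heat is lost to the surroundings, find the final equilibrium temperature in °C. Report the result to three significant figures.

Heat lost by gold = heat gained by toluene.
(105.6)(0.13)(169.4 − T) = (78.8)(1.72)(T − 15.6)
13.728 (169.4 − T) = 135.536 (T − 15.6)
2325.5 − 13.728 T = 135.536 T − 2114.4
4439.9 = 149.264 T
T = 29.745 °C

T_f = 29.7 °C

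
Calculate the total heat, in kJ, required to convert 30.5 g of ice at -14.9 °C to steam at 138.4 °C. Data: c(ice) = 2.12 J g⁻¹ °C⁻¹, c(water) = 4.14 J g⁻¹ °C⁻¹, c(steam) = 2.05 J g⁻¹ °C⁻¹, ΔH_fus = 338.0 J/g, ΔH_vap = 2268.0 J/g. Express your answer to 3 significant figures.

q = 95.5 kJ

q1 (heat ice -14.9→0.0 °C): 30.5 × 2.12 × 14.9 = 963 J
q2 (melt at 0 °C): 30.5 × 338.0 = 10309 J
q3 (heat water 0.0→100.0 °C): 30.5 × 4.14 × 100.0 = 12627 J
q4 (vaporize at 100 °C): 30.5 × 2268.0 = 69174 J
q5 (heat steam 100.0→138.4 °C): 30.5 × 2.05 × 38.4 = 2401 J
Total: 963 + 10309 + 12627 + 69174 + 2401 = 95474 J = 95.5 kJ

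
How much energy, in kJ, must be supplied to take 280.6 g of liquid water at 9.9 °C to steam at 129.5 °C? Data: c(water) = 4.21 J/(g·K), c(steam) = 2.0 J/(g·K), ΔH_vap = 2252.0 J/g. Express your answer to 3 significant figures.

q = 755 kJ

q1 (heat water 9.9→100.0 °C): 280.6 × 4.21 × 90.1 = 106437 J
q2 (vaporize at 100 °C): 280.6 × 2252.0 = 631911 J
q3 (heat steam 100.0→129.5 °C): 280.6 × 2.0 × 29.5 = 16555 J
Total: 106437 + 631911 + 16555 = 754903 J = 755 kJ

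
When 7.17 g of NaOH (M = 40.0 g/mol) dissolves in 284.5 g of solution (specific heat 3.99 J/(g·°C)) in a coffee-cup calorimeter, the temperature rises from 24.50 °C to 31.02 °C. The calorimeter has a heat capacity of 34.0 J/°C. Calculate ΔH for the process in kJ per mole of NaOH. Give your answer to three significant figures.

ΔH = -42.5 kJ/mol

|ΔT| = |31.02 − 24.50| = 6.52 °C
|q_surr| = (284.5 × 3.99 + 34.0) × 6.52 = 1169.155 × 6.52 = 7623 J
n(NaOH) = 7.17 / 40.0 = 0.1793 mol
Temperature rose, so q_rxn = −|q_surr| = -7.623 kJ
ΔH = q_rxn / n = -42.52 kJ/mol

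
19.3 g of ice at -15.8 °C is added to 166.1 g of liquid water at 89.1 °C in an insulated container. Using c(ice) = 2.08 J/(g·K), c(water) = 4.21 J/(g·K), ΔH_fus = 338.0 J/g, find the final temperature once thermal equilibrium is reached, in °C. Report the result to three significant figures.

Heat to bring ice to 0 °C and melt it: q₁ = 19.3×2.08×15.8 + 19.3×338.0 = 7157.7 J
Heat the water can supply cooling to 0 °C: 166.1×4.21×89.1 = 62305.9 J > q₁, so all ice melts.
Energy balance: 166.1×4.21×(89.1 − T) = 7157.7 + 19.3×4.21×(T − 0)
699.281(89.1 − T) = 7157.7 + 81.253 T
62305.9 − 7157.7 = 780.534 T
T = 55148.2 / 780.534 = 70.65 °C

T_f = 70.7 °C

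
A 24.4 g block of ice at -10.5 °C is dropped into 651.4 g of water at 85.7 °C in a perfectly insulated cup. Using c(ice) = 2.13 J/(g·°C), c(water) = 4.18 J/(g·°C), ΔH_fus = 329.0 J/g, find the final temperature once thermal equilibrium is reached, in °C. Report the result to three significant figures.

T_f = 79.6 °C

Heat to bring ice to 0 °C and melt it: q₁ = 24.4×2.13×10.5 + 24.4×329.0 = 8573.3 J
Heat the water can supply cooling to 0 °C: 651.4×4.18×85.7 = 233348 J > q₁, so all ice melts.
Energy balance: 651.4×4.18×(85.7 − T) = 8573.3 + 24.4×4.18×(T − 0)
2722.852(85.7 − T) = 8573.3 + 101.992 T
233348 − 8573.3 = 2824.844 T
T = 224774.7 / 2824.844 = 79.57 °C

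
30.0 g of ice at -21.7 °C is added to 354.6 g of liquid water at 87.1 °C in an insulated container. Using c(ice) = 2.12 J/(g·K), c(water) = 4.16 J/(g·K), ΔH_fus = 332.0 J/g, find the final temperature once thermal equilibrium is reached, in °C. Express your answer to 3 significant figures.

Heat to bring ice to 0 °C and melt it: q₁ = 30.0×2.12×21.7 + 30.0×332.0 = 11340 J
Heat the water can supply cooling to 0 °C: 354.6×4.16×87.1 = 128484 J > q₁, so all ice melts.
Energy balance: 354.6×4.16×(87.1 − T) = 11340 + 30.0×4.16×(T − 0)
1475.136(87.1 − T) = 11340 + 124.8 T
128484 − 11340 = 1599.936 T
T = 117144 / 1599.936 = 73.22 °C

T_f = 73.2 °C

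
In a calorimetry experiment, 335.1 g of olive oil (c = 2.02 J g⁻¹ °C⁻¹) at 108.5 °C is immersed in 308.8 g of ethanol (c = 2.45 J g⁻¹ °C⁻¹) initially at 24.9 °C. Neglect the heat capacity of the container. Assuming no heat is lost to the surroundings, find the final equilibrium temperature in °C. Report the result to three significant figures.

Heat lost by olive oil = heat gained by ethanol.
(335.1)(2.02)(108.5 − T) = (308.8)(2.45)(T − 24.9)
676.902 (108.5 − T) = 756.56 (T − 24.9)
73444 − 676.902 T = 756.56 T − 18838
92282 = 1433.462 T
T = 64.38 °C

T_f = 64.4 °C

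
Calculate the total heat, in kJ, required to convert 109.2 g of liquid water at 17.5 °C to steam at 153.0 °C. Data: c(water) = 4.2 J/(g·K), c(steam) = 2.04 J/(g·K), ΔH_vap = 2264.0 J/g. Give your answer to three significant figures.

q = 297 kJ

q1 (heat water 17.5→100.0 °C): 109.2 × 4.2 × 82.5 = 37838 J
q2 (vaporize at 100 °C): 109.2 × 2264.0 = 247229 J
q3 (heat steam 100.0→153.0 °C): 109.2 × 2.04 × 53.0 = 11807 J
Total: 37838 + 247229 + 11807 = 296874 J = 297 kJ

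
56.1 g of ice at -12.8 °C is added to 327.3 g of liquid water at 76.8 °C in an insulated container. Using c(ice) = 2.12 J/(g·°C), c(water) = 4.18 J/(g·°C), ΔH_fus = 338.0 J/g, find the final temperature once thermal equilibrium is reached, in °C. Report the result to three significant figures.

Heat to bring ice to 0 °C and melt it: q₁ = 56.1×2.12×12.8 + 56.1×338.0 = 20484 J
Heat the water can supply cooling to 0 °C: 327.3×4.18×76.8 = 105071 J > q₁, so all ice melts.
Energy balance: 327.3×4.18×(76.8 − T) = 20484 + 56.1×4.18×(T − 0)
1368.114(76.8 − T) = 20484 + 234.498 T
105071 − 20484 = 1602.612 T
T = 84587 / 1602.612 = 52.78 °C

T_f = 52.8 °C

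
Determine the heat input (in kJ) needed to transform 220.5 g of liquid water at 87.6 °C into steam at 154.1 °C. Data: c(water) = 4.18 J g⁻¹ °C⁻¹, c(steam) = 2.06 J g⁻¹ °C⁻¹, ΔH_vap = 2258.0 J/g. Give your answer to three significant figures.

q = 534 kJ

q1 (heat water 87.6→100.0 °C): 220.5 × 4.18 × 12.4 = 11429 J
q2 (vaporize at 100 °C): 220.5 × 2258.0 = 497889 J
q3 (heat steam 100.0→154.1 °C): 220.5 × 2.06 × 54.1 = 24574 J
Total: 11429 + 497889 + 24574 = 533892 J = 534 kJ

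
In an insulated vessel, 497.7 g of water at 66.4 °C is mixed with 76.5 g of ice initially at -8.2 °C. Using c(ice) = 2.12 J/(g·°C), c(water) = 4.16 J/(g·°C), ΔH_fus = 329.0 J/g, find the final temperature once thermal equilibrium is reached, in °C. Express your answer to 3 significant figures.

Heat to bring ice to 0 °C and melt it: q₁ = 76.5×2.12×8.2 + 76.5×329.0 = 26498 J
Heat the water can supply cooling to 0 °C: 497.7×4.16×66.4 = 137477 J > q₁, so all ice melts.
Energy balance: 497.7×4.16×(66.4 − T) = 26498 + 76.5×4.16×(T − 0)
2070.432(66.4 − T) = 26498 + 318.24 T
137477 − 26498 = 2388.672 T
T = 110979 / 2388.672 = 46.46 °C

T_f = 46.5 °C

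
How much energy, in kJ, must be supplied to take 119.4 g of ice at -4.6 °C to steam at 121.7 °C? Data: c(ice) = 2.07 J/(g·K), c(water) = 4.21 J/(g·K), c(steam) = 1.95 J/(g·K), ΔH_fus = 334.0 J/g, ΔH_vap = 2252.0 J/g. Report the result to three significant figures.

q1 (heat ice -4.6→0.0 °C): 119.4 × 2.07 × 4.6 = 1137 J
q2 (melt at 0 °C): 119.4 × 334.0 = 39880 J
q3 (heat water 0.0→100.0 °C): 119.4 × 4.21 × 100.0 = 50267 J
q4 (vaporize at 100 °C): 119.4 × 2252.0 = 268889 J
q5 (heat steam 100.0→121.7 °C): 119.4 × 1.95 × 21.7 = 5052 J
Total: 1137 + 39880 + 50267 + 268889 + 5052 = 365225 J = 365 kJ

q = 365 kJ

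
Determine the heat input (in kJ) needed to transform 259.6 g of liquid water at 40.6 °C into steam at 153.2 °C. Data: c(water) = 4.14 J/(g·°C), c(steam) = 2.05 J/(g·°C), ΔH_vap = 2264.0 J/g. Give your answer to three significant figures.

q = 680 kJ

q1 (heat water 40.6→100.0 °C): 259.6 × 4.14 × 59.4 = 63840 J
q2 (vaporize at 100 °C): 259.6 × 2264.0 = 587734 J
q3 (heat steam 100.0→153.2 °C): 259.6 × 2.05 × 53.2 = 28312 J
Total: 63840 + 587734 + 28312 = 679886 J = 680 kJ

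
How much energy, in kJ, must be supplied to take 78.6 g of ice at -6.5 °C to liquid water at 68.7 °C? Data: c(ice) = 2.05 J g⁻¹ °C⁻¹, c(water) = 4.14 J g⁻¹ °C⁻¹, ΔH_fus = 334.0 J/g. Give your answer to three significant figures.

q = 49.7 kJ

q1 (heat ice -6.5→0.0 °C): 78.6 × 2.05 × 6.5 = 1047 J
q2 (melt at 0 °C): 78.6 × 334.0 = 26252 J
q3 (heat water 0.0→68.7 °C): 78.6 × 4.14 × 68.7 = 22355 J
Total: 1047 + 26252 + 22355 = 49654 J = 49.7 kJ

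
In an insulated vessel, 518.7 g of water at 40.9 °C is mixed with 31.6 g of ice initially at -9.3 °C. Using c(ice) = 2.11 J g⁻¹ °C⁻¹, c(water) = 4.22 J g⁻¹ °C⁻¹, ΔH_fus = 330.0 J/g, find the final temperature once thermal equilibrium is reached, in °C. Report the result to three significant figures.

T_f = 33.8 °C

Heat to bring ice to 0 °C and melt it: q₁ = 31.6×2.11×9.3 + 31.6×330.0 = 11048 J
Heat the water can supply cooling to 0 °C: 518.7×4.22×40.9 = 89526.6 J > q₁, so all ice melts.
Energy balance: 518.7×4.22×(40.9 − T) = 11048 + 31.6×4.22×(T − 0)
2188.914(40.9 − T) = 11048 + 133.352 T
89526.6 − 11048 = 2322.266 T
T = 78478.6 / 2322.266 = 33.79 °C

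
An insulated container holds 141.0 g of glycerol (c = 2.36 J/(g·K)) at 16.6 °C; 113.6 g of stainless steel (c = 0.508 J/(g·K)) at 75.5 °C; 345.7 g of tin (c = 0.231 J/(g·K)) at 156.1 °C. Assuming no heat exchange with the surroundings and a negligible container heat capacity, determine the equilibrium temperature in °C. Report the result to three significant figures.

Σ mᵢcᵢ(T − Tᵢ) = 0  ⇒  T = Σ mᵢcᵢTᵢ / Σ mᵢcᵢ
Σ mᵢcᵢ = 141.0×2.36 + 113.6×0.508 + 345.7×0.231 = 470.3255
Σ mᵢcᵢTᵢ = 332.76×16.6 + 57.7088×75.5 + 79.8567×156.1 = 22346
T = 22346 / 470.3255 = 47.51 °C

T_f = 47.5 °C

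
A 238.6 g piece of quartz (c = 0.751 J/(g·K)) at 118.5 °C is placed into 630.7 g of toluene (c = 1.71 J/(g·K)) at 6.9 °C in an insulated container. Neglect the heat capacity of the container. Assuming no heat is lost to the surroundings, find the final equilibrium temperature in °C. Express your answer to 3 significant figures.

Heat lost by quartz = heat gained by toluene.
(238.6)(0.751)(118.5 − T) = (630.7)(1.71)(T − 6.9)
179.1886 (118.5 − T) = 1078.497 (T − 6.9)
21234 − 179.1886 T = 1078.497 T − 7441.6
28675.6 = 1257.6856 T
T = 22.80 °C

T_f = 22.8 °C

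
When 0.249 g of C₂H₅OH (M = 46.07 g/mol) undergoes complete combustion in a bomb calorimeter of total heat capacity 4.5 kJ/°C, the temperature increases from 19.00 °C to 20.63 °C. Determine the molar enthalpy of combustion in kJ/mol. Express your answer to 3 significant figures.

ΔT = 20.63 − 19.00 = 1.63 °C
q_cal = C_cal × ΔT = 4.5 × 1.63 = 7.335 kJ
n = 0.249 / 46.07 = 0.005405 mol
q_rxn = −q_cal = -7.335 kJ
ΔH = -7.335 / 0.005405 = -1357 kJ/mol

ΔH = -1360 kJ/mol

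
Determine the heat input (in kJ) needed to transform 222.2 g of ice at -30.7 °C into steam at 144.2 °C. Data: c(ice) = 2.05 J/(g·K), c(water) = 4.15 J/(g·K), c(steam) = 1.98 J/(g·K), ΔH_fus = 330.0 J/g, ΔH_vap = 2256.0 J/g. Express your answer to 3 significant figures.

q1 (heat ice -30.7→0.0 °C): 222.2 × 2.05 × 30.7 = 13984 J
q2 (melt at 0 °C): 222.2 × 330.0 = 73326 J
q3 (heat water 0.0→100.0 °C): 222.2 × 4.15 × 100.0 = 92213 J
q4 (vaporize at 100 °C): 222.2 × 2256.0 = 501283 J
q5 (heat steam 100.0→144.2 °C): 222.2 × 1.98 × 44.2 = 19446 J
Total: 13984 + 73326 + 92213 + 501283 + 19446 = 700252 J = 700 kJ

q = 700 kJ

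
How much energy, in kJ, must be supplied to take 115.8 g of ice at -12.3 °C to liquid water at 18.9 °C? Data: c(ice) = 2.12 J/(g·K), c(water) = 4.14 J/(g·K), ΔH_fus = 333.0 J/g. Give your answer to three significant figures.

q1 (heat ice -12.3→0.0 °C): 115.8 × 2.12 × 12.3 = 3020 J
q2 (melt at 0 °C): 115.8 × 333.0 = 38561 J
q3 (heat water 0.0→18.9 °C): 115.8 × 4.14 × 18.9 = 9061 J
Total: 3020 + 38561 + 9061 = 50642 J = 50.6 kJ

q = 50.6 kJ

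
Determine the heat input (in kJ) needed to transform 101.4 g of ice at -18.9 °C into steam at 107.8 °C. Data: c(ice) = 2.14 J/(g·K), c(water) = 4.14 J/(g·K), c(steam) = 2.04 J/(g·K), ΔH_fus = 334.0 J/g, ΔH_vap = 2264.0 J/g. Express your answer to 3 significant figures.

q = 311 kJ

q1 (heat ice -18.9→0.0 °C): 101.4 × 2.14 × 18.9 = 4101 J
q2 (melt at 0 °C): 101.4 × 334.0 = 33868 J
q3 (heat water 0.0→100.0 °C): 101.4 × 4.14 × 100.0 = 41980 J
q4 (vaporize at 100 °C): 101.4 × 2264.0 = 229570 J
q5 (heat steam 100.0→107.8 °C): 101.4 × 2.04 × 7.8 = 1613 J
Total: 4101 + 33868 + 41980 + 229570 + 1613 = 311132 J = 311 kJ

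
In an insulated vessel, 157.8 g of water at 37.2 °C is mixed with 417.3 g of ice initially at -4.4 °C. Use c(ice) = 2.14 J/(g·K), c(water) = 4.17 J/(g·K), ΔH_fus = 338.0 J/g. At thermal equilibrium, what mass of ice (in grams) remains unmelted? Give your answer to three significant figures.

Heat to warm all ice to 0 °C: 417.3×2.14×4.4 = 3929.3 J
Heat released by water cooling to 0 °C: 157.8×4.17×37.2 = 24479 J
24479 J < 3929.3 + 417.3×338.0 = 144976.7 J, so not all ice melts; final T = 0 °C.
Heat left for melting: 24479 − 3929.3 = 20549.7 J
Mass melted = 20549.7 / 338.0 = 60.80 g
Ice remaining = 417.3 − 60.80 = 356.50 g

m_ice remaining = 357 g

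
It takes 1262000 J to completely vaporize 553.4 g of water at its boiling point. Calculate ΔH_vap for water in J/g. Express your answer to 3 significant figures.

ΔH_vap = q / m = 1262000 / 553.4 = 2280 J/g

ΔH_vap = 2280 J/g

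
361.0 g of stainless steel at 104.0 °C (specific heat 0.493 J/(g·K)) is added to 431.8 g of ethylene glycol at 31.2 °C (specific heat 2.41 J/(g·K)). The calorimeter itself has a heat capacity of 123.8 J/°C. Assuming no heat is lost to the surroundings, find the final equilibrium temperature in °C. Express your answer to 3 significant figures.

Heat lost by stainless steel = heat gained by ethylene glycol + calorimeter.
(361.0)(0.493)(104.0 − T) = [(431.8)(2.41) + 123.8](T − 31.2)
177.973 (104.0 − T) = 1164.438 (T − 31.2)
18509 − 177.973 T = 1164.438 T − 36330
54839 = 1342.411 T
T = 40.85 °C

T_f = 40.9 °C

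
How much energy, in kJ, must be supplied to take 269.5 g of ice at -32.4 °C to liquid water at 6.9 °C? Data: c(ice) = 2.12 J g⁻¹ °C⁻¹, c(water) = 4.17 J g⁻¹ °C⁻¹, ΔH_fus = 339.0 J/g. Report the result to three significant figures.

q1 (heat ice -32.4→0.0 °C): 269.5 × 2.12 × 32.4 = 18511 J
q2 (melt at 0 °C): 269.5 × 339.0 = 91361 J
q3 (heat water 0.0→6.9 °C): 269.5 × 4.17 × 6.9 = 7754 J
Total: 18511 + 91361 + 7754 = 117626 J = 118 kJ

q = 118 kJ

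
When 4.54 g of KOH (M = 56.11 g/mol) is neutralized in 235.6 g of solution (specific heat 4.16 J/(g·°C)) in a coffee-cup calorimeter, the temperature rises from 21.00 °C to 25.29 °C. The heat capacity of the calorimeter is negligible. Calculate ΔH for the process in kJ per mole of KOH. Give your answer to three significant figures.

|ΔT| = |25.29 − 21.00| = 4.29 °C
|q_surr| = (235.6 × 4.16) × 4.29 = 980.096 × 4.29 = 4205 J
n(KOH) = 4.54 / 56.11 = 0.08091 mol
Temperature rose, so q_rxn = −|q_surr| = -4.205 kJ
ΔH = q_rxn / n = -51.97 kJ/mol

ΔH = -52.0 kJ/mol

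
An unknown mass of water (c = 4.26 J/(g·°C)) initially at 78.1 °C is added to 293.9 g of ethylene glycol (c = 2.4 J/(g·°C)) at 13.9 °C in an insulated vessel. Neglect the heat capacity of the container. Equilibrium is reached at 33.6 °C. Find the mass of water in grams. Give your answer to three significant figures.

q_gained = (293.9 × 2.4) × (33.6 − 13.9) = 13900 J
q_lost = m × 4.26 × (78.1 − 33.6) = 189.57 m
m = 13900 / 189.57 = 73.3 g

m = 73.3 g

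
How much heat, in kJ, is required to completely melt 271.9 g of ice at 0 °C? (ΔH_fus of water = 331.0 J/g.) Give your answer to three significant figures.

q = 90.0 kJ

q = m × ΔH_fus = 271.9 × 331.0 = 90000 J = 90.0 kJ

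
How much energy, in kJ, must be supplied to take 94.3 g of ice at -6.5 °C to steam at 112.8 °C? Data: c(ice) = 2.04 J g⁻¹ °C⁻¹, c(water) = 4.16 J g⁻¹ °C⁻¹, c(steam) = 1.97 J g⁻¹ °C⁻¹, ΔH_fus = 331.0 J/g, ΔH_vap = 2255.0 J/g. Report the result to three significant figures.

q = 287 kJ

q1 (heat ice -6.5→0.0 °C): 94.3 × 2.04 × 6.5 = 1250 J
q2 (melt at 0 °C): 94.3 × 331.0 = 31213 J
q3 (heat water 0.0→100.0 °C): 94.3 × 4.16 × 100.0 = 39229 J
q4 (vaporize at 100 °C): 94.3 × 2255.0 = 212647 J
q5 (heat steam 100.0→112.8 °C): 94.3 × 1.97 × 12.8 = 2378 J
Total: 1250 + 31213 + 39229 + 212647 + 2378 = 286717 J = 287 kJ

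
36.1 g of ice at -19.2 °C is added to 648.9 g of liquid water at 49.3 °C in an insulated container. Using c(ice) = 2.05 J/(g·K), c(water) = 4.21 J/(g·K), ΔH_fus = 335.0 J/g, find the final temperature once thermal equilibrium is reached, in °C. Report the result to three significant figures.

T_f = 42.0 °C

Heat to bring ice to 0 °C and melt it: q₁ = 36.1×2.05×19.2 + 36.1×335.0 = 13514 J
Heat the water can supply cooling to 0 °C: 648.9×4.21×49.3 = 134681 J > q₁, so all ice melts.
Energy balance: 648.9×4.21×(49.3 − T) = 13514 + 36.1×4.21×(T − 0)
2731.869(49.3 − T) = 13514 + 151.981 T
134681 − 13514 = 2883.850 T
T = 121167 / 2883.850 = 42.02 °C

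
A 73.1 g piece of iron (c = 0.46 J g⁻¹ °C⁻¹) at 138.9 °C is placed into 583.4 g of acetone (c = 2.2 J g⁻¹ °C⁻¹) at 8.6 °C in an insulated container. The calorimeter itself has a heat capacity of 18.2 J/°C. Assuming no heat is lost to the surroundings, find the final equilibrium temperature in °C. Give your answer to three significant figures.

T_f = 11.9 °C

Heat lost by iron = heat gained by acetone + calorimeter.
(73.1)(0.46)(138.9 − T) = [(583.4)(2.2) + 18.2](T − 8.6)
33.626 (138.9 − T) = 1301.68 (T − 8.6)
4670.7 − 33.626 T = 1301.68 T − 11194
15864.7 = 1335.306 T
T = 11.88 °C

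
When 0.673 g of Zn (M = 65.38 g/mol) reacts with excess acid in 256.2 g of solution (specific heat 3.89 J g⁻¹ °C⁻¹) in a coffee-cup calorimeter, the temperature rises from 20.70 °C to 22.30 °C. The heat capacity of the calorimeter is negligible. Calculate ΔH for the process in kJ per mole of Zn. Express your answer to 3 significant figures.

ΔH = -155 kJ/mol

|ΔT| = |22.30 − 20.70| = 1.60 °C
|q_surr| = (256.2 × 3.89) × 1.60 = 996.618 × 1.60 = 1595 J
n(Zn) = 0.673 / 65.38 = 0.01029 mol
Temperature rose, so q_rxn = −|q_surr| = -1.595 kJ
ΔH = q_rxn / n = -155.0 kJ/mol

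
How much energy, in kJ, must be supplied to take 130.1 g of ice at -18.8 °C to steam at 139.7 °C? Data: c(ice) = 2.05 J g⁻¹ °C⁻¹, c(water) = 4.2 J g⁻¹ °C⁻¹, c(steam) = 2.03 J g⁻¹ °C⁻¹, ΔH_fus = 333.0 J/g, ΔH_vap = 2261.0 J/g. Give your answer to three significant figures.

q = 408 kJ

q1 (heat ice -18.8→0.0 °C): 130.1 × 2.05 × 18.8 = 5014 J
q2 (melt at 0 °C): 130.1 × 333.0 = 43323 J
q3 (heat water 0.0→100.0 °C): 130.1 × 4.2 × 100.0 = 54642 J
q4 (vaporize at 100 °C): 130.1 × 2261.0 = 294156 J
q5 (heat steam 100.0→139.7 °C): 130.1 × 2.03 × 39.7 = 10485 J
Total: 5014 + 43323 + 54642 + 294156 + 10485 = 407620 J = 408 kJ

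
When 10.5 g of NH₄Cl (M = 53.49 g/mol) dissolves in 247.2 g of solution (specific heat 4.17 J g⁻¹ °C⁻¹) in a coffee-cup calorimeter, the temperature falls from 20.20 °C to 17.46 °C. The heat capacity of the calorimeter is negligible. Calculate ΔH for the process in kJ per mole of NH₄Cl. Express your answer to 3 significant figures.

|ΔT| = |17.46 − 20.20| = 2.74 °C
|q_surr| = (247.2 × 4.17) × 2.74 = 1030.824 × 2.74 = 2824 J
n(NH₄Cl) = 10.5 / 53.49 = 0.1963 mol
Temperature fell, so q_rxn = +|q_surr| = 2.824 kJ
ΔH = q_rxn / n = 14.39 kJ/mol

ΔH = 14.4 kJ/mol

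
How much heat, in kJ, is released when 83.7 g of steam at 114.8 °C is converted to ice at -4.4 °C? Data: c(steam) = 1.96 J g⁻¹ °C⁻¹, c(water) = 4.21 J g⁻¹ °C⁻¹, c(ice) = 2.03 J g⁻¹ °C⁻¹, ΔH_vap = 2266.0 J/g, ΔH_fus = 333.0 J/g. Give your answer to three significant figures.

q1 (cool steam 114.8→100 °C): 83.7 × 1.96 × 14.8 = 2428 J
q2 (condense at 100 °C): 83.7 × 2266.0 = 189664 J
q3 (cool water 100→0 °C): 83.7 × 4.21 × 100.0 = 35238 J
q4 (freeze at 0 °C): 83.7 × 333.0 = 27872 J
q5 (cool ice 0→-4.4 °C): 83.7 × 2.03 × 4.4 = 748 J
Total: 2428 + 189664 + 35238 + 27872 + 748 = 255950 J = 256 kJ

q = 256 kJ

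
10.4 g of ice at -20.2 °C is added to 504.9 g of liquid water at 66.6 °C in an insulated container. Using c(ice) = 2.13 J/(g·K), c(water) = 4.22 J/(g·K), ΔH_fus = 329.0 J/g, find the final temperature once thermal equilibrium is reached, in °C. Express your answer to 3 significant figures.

T_f = 63.5 °C

Heat to bring ice to 0 °C and melt it: q₁ = 10.4×2.13×20.2 + 10.4×329.0 = 3869.1 J
Heat the water can supply cooling to 0 °C: 504.9×4.22×66.6 = 141903 J > q₁, so all ice melts.
Energy balance: 504.9×4.22×(66.6 − T) = 3869.1 + 10.4×4.22×(T − 0)
2130.678(66.6 − T) = 3869.1 + 43.888 T
141903 − 3869.1 = 2174.566 T
T = 138033.9 / 2174.566 = 63.48 °C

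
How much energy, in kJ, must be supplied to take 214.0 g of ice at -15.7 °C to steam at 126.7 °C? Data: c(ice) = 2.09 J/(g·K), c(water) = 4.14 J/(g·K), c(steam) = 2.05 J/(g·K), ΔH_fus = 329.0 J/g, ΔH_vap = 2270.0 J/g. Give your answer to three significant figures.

q1 (heat ice -15.7→0.0 °C): 214.0 × 2.09 × 15.7 = 7022 J
q2 (melt at 0 °C): 214.0 × 329.0 = 70406 J
q3 (heat water 0.0→100.0 °C): 214.0 × 4.14 × 100.0 = 88596 J
q4 (vaporize at 100 °C): 214.0 × 2270.0 = 485780 J
q5 (heat steam 100.0→126.7 °C): 214.0 × 2.05 × 26.7 = 11713 J
Total: 7022 + 70406 + 88596 + 485780 + 11713 = 663517 J = 664 kJ

q = 664 kJ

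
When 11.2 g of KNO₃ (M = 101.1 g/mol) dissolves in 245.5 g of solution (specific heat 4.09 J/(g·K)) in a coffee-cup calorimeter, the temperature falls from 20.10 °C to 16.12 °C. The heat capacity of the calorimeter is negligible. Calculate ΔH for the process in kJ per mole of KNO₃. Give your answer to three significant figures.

ΔH = 36.1 kJ/mol

|ΔT| = |16.12 − 20.10| = 3.98 °C
|q_surr| = (245.5 × 4.09) × 3.98 = 1004.095 × 3.98 = 3996 J
n(KNO₃) = 11.2 / 101.1 = 0.1108 mol
Temperature fell, so q_rxn = +|q_surr| = 3.996 kJ
ΔH = q_rxn / n = 36.06 kJ/mol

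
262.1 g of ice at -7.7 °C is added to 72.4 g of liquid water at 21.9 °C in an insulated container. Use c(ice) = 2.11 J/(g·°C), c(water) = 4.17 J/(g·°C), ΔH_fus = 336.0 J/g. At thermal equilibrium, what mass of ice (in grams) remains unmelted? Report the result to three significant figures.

m_ice remaining = 255 g

Heat to warm all ice to 0 °C: 262.1×2.11×7.7 = 4258.3 J
Heat released by water cooling to 0 °C: 72.4×4.17×21.9 = 6611.8 J
6611.8 J < 4258.3 + 262.1×336.0 = 92323.9 J, so not all ice melts; final T = 0 °C.
Heat left for melting: 6611.8 − 4258.3 = 2353.5 J
Mass melted = 2353.5 / 336.0 = 7.004 g
Ice remaining = 262.1 − 7.004 = 255.096 g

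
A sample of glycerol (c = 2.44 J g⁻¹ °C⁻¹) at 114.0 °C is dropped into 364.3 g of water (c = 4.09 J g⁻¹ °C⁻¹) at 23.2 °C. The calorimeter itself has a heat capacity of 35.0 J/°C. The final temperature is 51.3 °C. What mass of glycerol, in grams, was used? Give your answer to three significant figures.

q_gained = (364.3 × 4.09 + 35.0) × (51.3 − 23.2) = 42850 J
q_lost = m × 2.44 × (114.0 − 51.3) = 152.988 m
m = 42850 / 152.988 = 280 g

m = 280 g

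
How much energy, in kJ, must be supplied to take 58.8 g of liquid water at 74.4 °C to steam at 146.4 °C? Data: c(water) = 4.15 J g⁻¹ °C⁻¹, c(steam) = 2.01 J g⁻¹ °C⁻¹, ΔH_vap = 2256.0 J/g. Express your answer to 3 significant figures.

q = 144 kJ

q1 (heat water 74.4→100.0 °C): 58.8 × 4.15 × 25.6 = 6247 J
q2 (vaporize at 100 °C): 58.8 × 2256.0 = 132653 J
q3 (heat steam 100.0→146.4 °C): 58.8 × 2.01 × 46.4 = 5484 J
Total: 6247 + 132653 + 5484 = 144384 J = 144 kJ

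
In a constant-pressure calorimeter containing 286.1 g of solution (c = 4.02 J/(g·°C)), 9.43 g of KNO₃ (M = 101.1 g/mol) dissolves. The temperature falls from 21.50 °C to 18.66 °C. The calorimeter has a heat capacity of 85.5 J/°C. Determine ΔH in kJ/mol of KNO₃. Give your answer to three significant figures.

|ΔT| = |18.66 − 21.50| = 2.84 °C
|q_surr| = (286.1 × 4.02 + 85.5) × 2.84 = 1235.622 × 2.84 = 3509 J
n(KNO₃) = 9.43 / 101.1 = 0.09327 mol
Temperature fell, so q_rxn = +|q_surr| = 3.509 kJ
ΔH = q_rxn / n = 37.62 kJ/mol

ΔH = 37.6 kJ/mol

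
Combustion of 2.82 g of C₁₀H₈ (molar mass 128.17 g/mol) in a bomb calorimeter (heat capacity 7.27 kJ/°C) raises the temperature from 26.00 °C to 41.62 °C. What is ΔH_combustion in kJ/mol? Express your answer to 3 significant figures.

ΔH = -5160 kJ/mol

ΔT = 41.62 − 26.00 = 15.62 °C
q_cal = C_cal × ΔT = 7.27 × 15.62 = 113.5574 kJ
n = 2.82 / 128.17 = 0.02200 mol
q_rxn = −q_cal = -113.5574 kJ
ΔH = -113.5574 / 0.02200 = -5162 kJ/mol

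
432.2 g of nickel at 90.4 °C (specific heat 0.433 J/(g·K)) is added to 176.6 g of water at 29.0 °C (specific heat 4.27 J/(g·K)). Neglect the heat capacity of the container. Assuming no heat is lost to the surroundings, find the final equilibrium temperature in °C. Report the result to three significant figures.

T_f = 41.2 °C

Heat lost by nickel = heat gained by water.
(432.2)(0.433)(90.4 − T) = (176.6)(4.27)(T − 29.0)
187.1426 (90.4 − T) = 754.082 (T − 29.0)
16918 − 187.1426 T = 754.082 T − 21868
38786 = 941.2246 T
T = 41.21 °C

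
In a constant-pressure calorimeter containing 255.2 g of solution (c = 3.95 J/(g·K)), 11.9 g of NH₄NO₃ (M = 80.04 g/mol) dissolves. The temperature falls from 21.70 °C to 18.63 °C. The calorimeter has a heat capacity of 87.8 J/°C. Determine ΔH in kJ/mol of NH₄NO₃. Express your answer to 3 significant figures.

ΔH = 22.6 kJ/mol

|ΔT| = |18.63 − 21.70| = 3.07 °C
|q_surr| = (255.2 × 3.95 + 87.8) × 3.07 = 1095.84 × 3.07 = 3364 J
n(NH₄NO₃) = 11.9 / 80.04 = 0.1487 mol
Temperature fell, so q_rxn = +|q_surr| = 3.364 kJ
ΔH = q_rxn / n = 22.62 kJ/mol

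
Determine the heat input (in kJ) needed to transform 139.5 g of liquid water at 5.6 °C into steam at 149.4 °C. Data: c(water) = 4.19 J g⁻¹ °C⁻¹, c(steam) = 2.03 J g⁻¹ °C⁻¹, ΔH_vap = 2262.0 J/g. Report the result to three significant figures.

q1 (heat water 5.6→100.0 °C): 139.5 × 4.19 × 94.4 = 55177 J
q2 (vaporize at 100 °C): 139.5 × 2262.0 = 315549 J
q3 (heat steam 100.0→149.4 °C): 139.5 × 2.03 × 49.4 = 13989 J
Total: 55177 + 315549 + 13989 = 384715 J = 385 kJ

q = 385 kJ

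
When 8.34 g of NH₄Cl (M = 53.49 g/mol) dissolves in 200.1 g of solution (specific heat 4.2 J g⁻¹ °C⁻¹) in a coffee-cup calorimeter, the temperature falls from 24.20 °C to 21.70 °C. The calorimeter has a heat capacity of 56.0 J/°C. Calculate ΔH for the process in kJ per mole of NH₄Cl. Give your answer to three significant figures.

|ΔT| = |21.70 − 24.20| = 2.50 °C
|q_surr| = (200.1 × 4.2 + 56.0) × 2.50 = 896.42 × 2.50 = 2241 J
n(NH₄Cl) = 8.34 / 53.49 = 0.1559 mol
Temperature fell, so q_rxn = +|q_surr| = 2.241 kJ
ΔH = q_rxn / n = 14.37 kJ/mol

ΔH = 14.4 kJ/mol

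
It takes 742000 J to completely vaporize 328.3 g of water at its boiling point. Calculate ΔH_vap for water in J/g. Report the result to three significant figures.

ΔH_vap = 2260 J/g

ΔH_vap = q / m = 742000 / 328.3 = 2260 J/g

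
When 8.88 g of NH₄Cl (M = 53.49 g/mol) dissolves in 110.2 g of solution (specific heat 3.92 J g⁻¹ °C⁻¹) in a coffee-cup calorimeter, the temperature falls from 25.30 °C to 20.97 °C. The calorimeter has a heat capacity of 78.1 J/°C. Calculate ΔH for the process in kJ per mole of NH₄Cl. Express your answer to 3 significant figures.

|ΔT| = |20.97 − 25.30| = 4.33 °C
|q_surr| = (110.2 × 3.92 + 78.1) × 4.33 = 510.084 × 4.33 = 2209 J
n(NH₄Cl) = 8.88 / 53.49 = 0.1660 mol
Temperature fell, so q_rxn = +|q_surr| = 2.209 kJ
ΔH = q_rxn / n = 13.31 kJ/mol

ΔH = 13.3 kJ/mol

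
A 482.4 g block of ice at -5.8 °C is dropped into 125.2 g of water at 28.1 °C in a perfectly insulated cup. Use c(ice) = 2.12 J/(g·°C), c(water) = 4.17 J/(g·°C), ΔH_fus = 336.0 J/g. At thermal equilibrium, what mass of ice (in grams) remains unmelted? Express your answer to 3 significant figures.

m_ice remaining = 456 g

Heat to warm all ice to 0 °C: 482.4×2.12×5.8 = 5931.6 J
Heat released by water cooling to 0 °C: 125.2×4.17×28.1 = 14671 J
14671 J < 5931.6 + 482.4×336.0 = 168018.0 J, so not all ice melts; final T = 0 °C.
Heat left for melting: 14671 − 5931.6 = 8739.4 J
Mass melted = 8739.4 / 336.0 = 26.01 g
Ice remaining = 482.4 − 26.01 = 456.39 g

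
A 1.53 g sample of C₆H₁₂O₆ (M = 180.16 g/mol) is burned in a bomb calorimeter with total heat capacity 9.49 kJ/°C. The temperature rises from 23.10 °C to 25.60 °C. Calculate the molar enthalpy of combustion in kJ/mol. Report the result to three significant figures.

ΔH = -2790 kJ/mol

ΔT = 25.60 − 23.10 = 2.50 °C
q_cal = C_cal × ΔT = 9.49 × 2.50 = 23.725 kJ
n = 1.53 / 180.16 = 0.008492 mol
q_rxn = −q_cal = -23.725 kJ
ΔH = -23.725 / 0.008492 = -2794 kJ/mol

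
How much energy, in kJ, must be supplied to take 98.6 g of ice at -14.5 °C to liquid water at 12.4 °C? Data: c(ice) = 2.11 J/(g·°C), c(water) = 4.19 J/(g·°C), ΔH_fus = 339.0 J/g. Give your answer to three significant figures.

q = 41.6 kJ

q1 (heat ice -14.5→0.0 °C): 98.6 × 2.11 × 14.5 = 3017 J
q2 (melt at 0 °C): 98.6 × 339.0 = 33425 J
q3 (heat water 0.0→12.4 °C): 98.6 × 4.19 × 12.4 = 5123 J
Total: 3017 + 33425 + 5123 = 41565 J = 41.6 kJ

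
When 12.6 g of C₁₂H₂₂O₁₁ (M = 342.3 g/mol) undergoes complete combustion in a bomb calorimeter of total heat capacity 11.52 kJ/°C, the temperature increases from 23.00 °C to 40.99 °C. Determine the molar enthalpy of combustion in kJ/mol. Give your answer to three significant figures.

ΔH = -5630 kJ/mol

ΔT = 40.99 − 23.00 = 17.99 °C
q_cal = C_cal × ΔT = 11.52 × 17.99 = 207.2448 kJ
n = 12.6 / 342.3 = 0.03681 mol
q_rxn = −q_cal = -207.2448 kJ
ΔH = -207.2448 / 0.03681 = -5630 kJ/mol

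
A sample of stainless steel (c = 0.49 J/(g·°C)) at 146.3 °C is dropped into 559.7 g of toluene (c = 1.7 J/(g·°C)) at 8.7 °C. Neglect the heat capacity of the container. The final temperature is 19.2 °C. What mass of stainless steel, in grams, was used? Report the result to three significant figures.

q_gained = (559.7 × 1.7) × (19.2 − 8.7) = 9991 J
q_lost = m × 0.49 × (146.3 − 19.2) = 62.279 m
m = 9991 / 62.279 = 160 g

m = 160 g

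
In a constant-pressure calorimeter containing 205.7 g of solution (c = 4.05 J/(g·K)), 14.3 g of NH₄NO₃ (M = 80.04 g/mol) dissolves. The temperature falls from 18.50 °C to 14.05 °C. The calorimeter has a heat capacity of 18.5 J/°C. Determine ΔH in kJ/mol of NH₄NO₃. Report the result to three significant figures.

ΔH = 21.2 kJ/mol

|ΔT| = |14.05 − 18.50| = 4.45 °C
|q_surr| = (205.7 × 4.05 + 18.5) × 4.45 = 851.585 × 4.45 = 3790 J
n(NH₄NO₃) = 14.3 / 80.04 = 0.1787 mol
Temperature fell, so q_rxn = +|q_surr| = 3.790 kJ
ΔH = q_rxn / n = 21.21 kJ/mol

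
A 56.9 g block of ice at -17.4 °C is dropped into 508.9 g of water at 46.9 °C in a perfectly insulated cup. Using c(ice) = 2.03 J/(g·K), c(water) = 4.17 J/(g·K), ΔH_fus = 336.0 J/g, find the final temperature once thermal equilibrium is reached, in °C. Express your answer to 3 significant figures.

T_f = 33.2 °C

Heat to bring ice to 0 °C and melt it: q₁ = 56.9×2.03×17.4 + 56.9×336.0 = 21128 J
Heat the water can supply cooling to 0 °C: 508.9×4.17×46.9 = 99527.1 J > q₁, so all ice melts.
Energy balance: 508.9×4.17×(46.9 − T) = 21128 + 56.9×4.17×(T − 0)
2122.113(46.9 − T) = 21128 + 237.273 T
99527.1 − 21128 = 2359.386 T
T = 78399.1 / 2359.386 = 33.23 °C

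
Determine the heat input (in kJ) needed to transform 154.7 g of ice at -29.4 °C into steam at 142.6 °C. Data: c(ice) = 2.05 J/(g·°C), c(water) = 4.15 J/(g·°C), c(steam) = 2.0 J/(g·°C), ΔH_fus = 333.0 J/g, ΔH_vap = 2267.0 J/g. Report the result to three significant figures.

q1 (heat ice -29.4→0.0 °C): 154.7 × 2.05 × 29.4 = 9324 J
q2 (melt at 0 °C): 154.7 × 333.0 = 51515 J
q3 (heat water 0.0→100.0 °C): 154.7 × 4.15 × 100.0 = 64201 J
q4 (vaporize at 100 °C): 154.7 × 2267.0 = 350705 J
q5 (heat steam 100.0→142.6 °C): 154.7 × 2.0 × 42.6 = 13180 J
Total: 9324 + 51515 + 64201 + 350705 + 13180 = 488925 J = 489 kJ

q = 489 kJ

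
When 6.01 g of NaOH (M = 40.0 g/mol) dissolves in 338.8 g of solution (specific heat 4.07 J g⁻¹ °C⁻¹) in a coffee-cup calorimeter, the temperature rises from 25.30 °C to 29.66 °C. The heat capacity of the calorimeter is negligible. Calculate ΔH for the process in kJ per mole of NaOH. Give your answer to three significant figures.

|ΔT| = |29.66 − 25.30| = 4.36 °C
|q_surr| = (338.8 × 4.07) × 4.36 = 1378.916 × 4.36 = 6012 J
n(NaOH) = 6.01 / 40.0 = 0.1503 mol
Temperature rose, so q_rxn = −|q_surr| = -6.012 kJ
ΔH = q_rxn / n = -40.00 kJ/mol

ΔH = -40.0 kJ/mol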